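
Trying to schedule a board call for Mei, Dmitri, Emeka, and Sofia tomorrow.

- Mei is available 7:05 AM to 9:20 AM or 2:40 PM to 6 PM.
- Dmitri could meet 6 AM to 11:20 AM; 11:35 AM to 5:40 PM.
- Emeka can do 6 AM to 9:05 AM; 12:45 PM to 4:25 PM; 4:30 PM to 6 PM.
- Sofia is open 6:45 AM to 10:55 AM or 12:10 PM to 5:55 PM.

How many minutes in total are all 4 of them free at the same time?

295

Mei ∩ Dmitri: 07:05-09:20, 14:40-17:40.
Mei ∩ Dmitri ∩ Emeka: 07:05-09:05, 14:40-16:25, 16:30-17:40.
Mei ∩ Dmitri ∩ Emeka ∩ Sofia: 07:05-09:05, 14:40-16:25, 16:30-17:40.
Summing the common windows: 120 + 105 + 70 = 295 minutes.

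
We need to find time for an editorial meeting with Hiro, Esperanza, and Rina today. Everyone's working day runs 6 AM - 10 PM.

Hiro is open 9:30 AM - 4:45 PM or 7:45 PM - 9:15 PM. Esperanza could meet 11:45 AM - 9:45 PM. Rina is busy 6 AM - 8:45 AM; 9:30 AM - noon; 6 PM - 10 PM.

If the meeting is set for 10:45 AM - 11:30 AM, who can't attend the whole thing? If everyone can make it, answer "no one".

Hiro free: 09:30-16:45, 19:45-21:15.
Esperanza free: 11:45-21:45.
Rina free: 08:45-09:30, 12:00-18:00 (invert busy blocks within the working day).
Hiro: free for 10:45-11:30. Esperanza: not fully free for 10:45-11:30. Rina: not fully free for 10:45-11:30.

Esperanza, Rina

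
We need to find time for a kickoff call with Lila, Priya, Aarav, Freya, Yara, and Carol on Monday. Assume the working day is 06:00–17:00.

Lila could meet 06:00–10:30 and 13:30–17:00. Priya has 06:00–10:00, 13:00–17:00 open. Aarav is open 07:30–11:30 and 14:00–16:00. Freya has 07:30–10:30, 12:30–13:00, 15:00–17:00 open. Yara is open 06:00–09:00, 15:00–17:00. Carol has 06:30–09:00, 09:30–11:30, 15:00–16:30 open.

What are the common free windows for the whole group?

07:30-09:00, 15:00-16:00

Lila ∩ Priya: 06:00-10:00, 13:30-17:00.
Lila ∩ Priya ∩ Aarav: 07:30-10:00, 14:00-16:00.
Lila ∩ Priya ∩ Aarav ∩ Freya: 07:30-10:00, 15:00-16:00.
Lila ∩ Priya ∩ Aarav ∩ Freya ∩ Yara: 07:30-09:00, 15:00-16:00.
Lila ∩ Priya ∩ Aarav ∩ Freya ∩ Yara ∩ Carol: 07:30-09:00, 15:00-16:00.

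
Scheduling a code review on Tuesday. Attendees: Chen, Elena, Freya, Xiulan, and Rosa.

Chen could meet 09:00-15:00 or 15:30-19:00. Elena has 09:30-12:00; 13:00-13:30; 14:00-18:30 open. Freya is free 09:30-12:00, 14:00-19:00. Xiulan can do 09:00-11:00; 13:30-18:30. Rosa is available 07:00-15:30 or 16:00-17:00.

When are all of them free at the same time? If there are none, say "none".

09:30-11:00, 14:00-15:00, 16:00-17:00

Chen ∩ Elena: 09:30-12:00, 13:00-13:30, 14:00-15:00, 15:30-18:30.
Chen ∩ Elena ∩ Freya: 09:30-12:00, 14:00-15:00, 15:30-18:30.
Chen ∩ Elena ∩ Freya ∩ Xiulan: 09:30-11:00, 14:00-15:00, 15:30-18:30.
Chen ∩ Elena ∩ Freya ∩ Xiulan ∩ Rosa: 09:30-11:00, 14:00-15:00, 16:00-17:00.
Those are the intersection windows.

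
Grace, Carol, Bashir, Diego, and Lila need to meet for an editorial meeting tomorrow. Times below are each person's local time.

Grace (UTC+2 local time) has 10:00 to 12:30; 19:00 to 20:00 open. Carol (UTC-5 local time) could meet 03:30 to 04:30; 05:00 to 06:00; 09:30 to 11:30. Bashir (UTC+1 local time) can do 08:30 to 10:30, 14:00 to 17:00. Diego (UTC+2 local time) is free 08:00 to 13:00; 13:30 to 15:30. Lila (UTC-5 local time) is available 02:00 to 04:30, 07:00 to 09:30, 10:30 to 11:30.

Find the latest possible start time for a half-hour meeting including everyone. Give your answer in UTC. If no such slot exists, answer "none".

Grace in UTC: 08:00-10:30, 17:00-18:00 (subtract 2h to convert from UTC+2).
Carol in UTC: 08:30-09:30, 10:00-11:00, 14:30-16:30 (add 5h to convert from UTC-5).
Bashir in UTC: 07:30-09:30, 13:00-16:00 (subtract 1h to convert from UTC+1).
Diego in UTC: 06:00-11:00, 11:30-13:30 (subtract 2h to convert from UTC+2).
Lila in UTC: 07:00-09:30, 12:00-14:30, 15:30-16:30 (add 5h to convert from UTC-5).
Grace ∩ Carol: 08:30-09:30, 10:00-10:30.
Grace ∩ Carol ∩ Bashir: 08:30-09:30.
Grace ∩ Carol ∩ Bashir ∩ Diego: 08:30-09:30.
Grace ∩ Carol ∩ Bashir ∩ Diego ∩ Lila: 08:30-09:30.
The last common window of at least 30 minutes is 08:30-09:30; a 30-minute meeting can start as late as 09:00 and still end by 09:30.

09:00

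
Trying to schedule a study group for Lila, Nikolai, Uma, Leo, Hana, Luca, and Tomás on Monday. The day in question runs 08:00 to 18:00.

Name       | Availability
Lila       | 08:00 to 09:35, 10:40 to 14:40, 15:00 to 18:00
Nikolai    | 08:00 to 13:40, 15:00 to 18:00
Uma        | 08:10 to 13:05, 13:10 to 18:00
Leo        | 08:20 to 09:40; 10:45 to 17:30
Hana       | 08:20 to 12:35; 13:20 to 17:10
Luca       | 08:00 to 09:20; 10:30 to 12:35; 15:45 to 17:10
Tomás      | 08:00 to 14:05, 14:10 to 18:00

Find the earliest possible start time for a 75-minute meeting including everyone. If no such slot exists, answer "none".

10:45

Lila ∩ Nikolai: 08:00-09:35, 10:40-13:40, 15:00-18:00.
Lila ∩ Nikolai ∩ Uma: 08:10-09:35, 10:40-13:05, 13:10-13:40, 15:00-18:00.
Lila ∩ Nikolai ∩ Uma ∩ Leo: 08:20-09:35, 10:45-13:05, 13:10-13:40, 15:00-17:30.
Lila ∩ Nikolai ∩ Uma ∩ Leo ∩ Hana: 08:20-09:35, 10:45-12:35, 13:20-13:40, 15:00-17:10.
Lila ∩ Nikolai ∩ Uma ∩ Leo ∩ Hana ∩ Luca: 08:20-09:20, 10:45-12:35, 15:45-17:10.
Lila ∩ Nikolai ∩ Uma ∩ Leo ∩ Hana ∩ Luca ∩ Tomás: 08:20-09:20, 10:45-12:35, 15:45-17:10.
So the common availability across everyone is 08:20-09:20, 10:45-12:35, 15:45-17:10.
The first common window of at least 75 minutes is 10:45-12:35, so the earliest start is 10:45.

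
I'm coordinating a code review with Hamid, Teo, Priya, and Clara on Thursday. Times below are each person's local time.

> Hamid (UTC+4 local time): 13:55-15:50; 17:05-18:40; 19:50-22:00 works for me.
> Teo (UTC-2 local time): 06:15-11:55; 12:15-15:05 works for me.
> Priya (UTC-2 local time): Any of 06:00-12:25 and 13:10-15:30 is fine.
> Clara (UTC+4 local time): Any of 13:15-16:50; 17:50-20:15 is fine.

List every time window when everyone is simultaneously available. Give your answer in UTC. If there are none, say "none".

Hamid in UTC: 09:55-11:50, 13:05-14:40, 15:50-18:00 (subtract 4h to convert from UTC+4).
Teo in UTC: 08:15-13:55, 14:15-17:05 (add 2h to convert from UTC-2).
Priya in UTC: 08:00-14:25, 15:10-17:30 (add 2h to convert from UTC-2).
Clara in UTC: 09:15-12:50, 13:50-16:15 (subtract 4h to convert from UTC+4).
Hamid ∩ Teo: 09:55-11:50, 13:05-13:55, 14:15-14:40, 15:50-17:05.
Hamid ∩ Teo ∩ Priya: 09:55-11:50, 13:05-13:55, 14:15-14:25, 15:50-17:05.
Hamid ∩ Teo ∩ Priya ∩ Clara: 09:55-11:50, 13:50-13:55, 14:15-14:25, 15:50-16:15.
Those are the intersection windows.

09:55-11:50, 13:50-13:55, 14:15-14:25, 15:50-16:15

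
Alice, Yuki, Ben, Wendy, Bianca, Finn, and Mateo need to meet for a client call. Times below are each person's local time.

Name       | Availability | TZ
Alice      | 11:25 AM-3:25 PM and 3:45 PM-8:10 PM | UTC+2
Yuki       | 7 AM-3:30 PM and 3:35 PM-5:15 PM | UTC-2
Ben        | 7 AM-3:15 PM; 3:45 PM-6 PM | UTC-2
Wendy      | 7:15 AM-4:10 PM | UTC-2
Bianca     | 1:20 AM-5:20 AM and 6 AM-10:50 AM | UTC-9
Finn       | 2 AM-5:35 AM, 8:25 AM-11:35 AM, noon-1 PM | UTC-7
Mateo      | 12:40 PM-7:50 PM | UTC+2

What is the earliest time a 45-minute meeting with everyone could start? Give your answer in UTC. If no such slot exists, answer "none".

Alice in UTC: 09:25-13:25, 13:45-18:10 (subtract 2h to convert from UTC+2).
Yuki in UTC: 09:00-17:30, 17:35-19:15 (add 2h to convert from UTC-2).
Ben in UTC: 09:00-17:15, 17:45-20:00 (add 2h to convert from UTC-2).
Wendy in UTC: 09:15-18:10 (add 2h to convert from UTC-2).
Bianca in UTC: 10:20-14:20, 15:00-19:50 (add 9h to convert from UTC-9).
Finn in UTC: 09:00-12:35, 15:25-18:35, 19:00-20:00 (add 7h to convert from UTC-7).
Mateo in UTC: 10:40-17:50 (subtract 2h to convert from UTC+2).
Alice ∩ Yuki: 09:25-13:25, 13:45-17:30, 17:35-18:10.
Alice ∩ Yuki ∩ Ben: 09:25-13:25, 13:45-17:15, 17:45-18:10.
Alice ∩ Yuki ∩ Ben ∩ Wendy: 09:25-13:25, 13:45-17:15, 17:45-18:10.
Alice ∩ Yuki ∩ Ben ∩ Wendy ∩ Bianca: 10:20-13:25, 13:45-14:20, 15:00-17:15, 17:45-18:10.
Alice ∩ Yuki ∩ Ben ∩ Wendy ∩ Bianca ∩ Finn: 10:20-12:35, 15:25-17:15, 17:45-18:10.
Alice ∩ Yuki ∩ Ben ∩ Wendy ∩ Bianca ∩ Finn ∩ Mateo: 10:40-12:35, 15:25-17:15, 17:45-17:50.
The first common window of at least 45 minutes is 10:40-12:35, so the earliest start is 10:40.

10:40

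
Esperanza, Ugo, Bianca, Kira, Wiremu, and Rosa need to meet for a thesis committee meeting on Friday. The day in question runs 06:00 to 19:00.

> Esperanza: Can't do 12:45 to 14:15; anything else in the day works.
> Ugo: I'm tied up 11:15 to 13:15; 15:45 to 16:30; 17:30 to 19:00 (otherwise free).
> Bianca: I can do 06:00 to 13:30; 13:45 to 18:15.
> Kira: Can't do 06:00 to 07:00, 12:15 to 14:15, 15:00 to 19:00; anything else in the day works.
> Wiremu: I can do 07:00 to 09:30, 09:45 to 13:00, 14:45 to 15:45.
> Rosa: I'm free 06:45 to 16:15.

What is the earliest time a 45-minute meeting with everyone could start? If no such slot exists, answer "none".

Esperanza free: 06:00-12:45, 14:15-19:00 (invert busy blocks within the working day).
Ugo free: 06:00-11:15, 13:15-15:45, 16:30-17:30 (invert busy blocks within the working day).
Bianca free: 06:00-13:30, 13:45-18:15.
Kira free: 07:00-12:15, 14:15-15:00 (invert busy blocks within the working day).
Wiremu free: 07:00-09:30, 09:45-13:00, 14:45-15:45.
Rosa free: 06:45-16:15.
Esperanza ∩ Ugo: 06:00-11:15, 14:15-15:45, 16:30-17:30.
Esperanza ∩ Ugo ∩ Bianca: 06:00-11:15, 14:15-15:45, 16:30-17:30.
Esperanza ∩ Ugo ∩ Bianca ∩ Kira: 07:00-11:15, 14:15-15:00.
Esperanza ∩ Ugo ∩ Bianca ∩ Kira ∩ Wiremu: 07:00-09:30, 09:45-11:15, 14:45-15:00.
Esperanza ∩ Ugo ∩ Bianca ∩ Kira ∩ Wiremu ∩ Rosa: 07:00-09:30, 09:45-11:15, 14:45-15:00.
The first common window of at least 45 minutes is 07:00-09:30, so the earliest start is 07:00.

07:00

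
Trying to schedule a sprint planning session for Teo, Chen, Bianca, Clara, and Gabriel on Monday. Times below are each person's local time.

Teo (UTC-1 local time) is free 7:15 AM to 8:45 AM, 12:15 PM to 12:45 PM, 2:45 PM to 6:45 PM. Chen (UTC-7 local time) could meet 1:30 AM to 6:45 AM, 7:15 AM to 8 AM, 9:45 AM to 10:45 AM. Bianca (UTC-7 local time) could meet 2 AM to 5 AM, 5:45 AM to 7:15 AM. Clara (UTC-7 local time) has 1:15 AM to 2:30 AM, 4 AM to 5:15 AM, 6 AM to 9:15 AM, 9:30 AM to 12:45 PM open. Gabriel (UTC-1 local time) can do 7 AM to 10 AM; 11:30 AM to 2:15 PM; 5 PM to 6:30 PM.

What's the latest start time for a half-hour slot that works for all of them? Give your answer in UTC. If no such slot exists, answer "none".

Teo in UTC: 08:15-09:45, 13:15-13:45, 15:45-19:45 (add 1h to convert from UTC-1).
Chen in UTC: 08:30-13:45, 14:15-15:00, 16:45-17:45 (add 7h to convert from UTC-7).
Bianca in UTC: 09:00-12:00, 12:45-14:15 (add 7h to convert from UTC-7).
Clara in UTC: 08:15-09:30, 11:00-12:15, 13:00-16:15, 16:30-19:45 (add 7h to convert from UTC-7).
Gabriel in UTC: 08:00-11:00, 12:30-15:15, 18:00-19:30 (add 1h to convert from UTC-1).
Teo ∩ Chen: 08:30-09:45, 13:15-13:45, 16:45-17:45.
Teo ∩ Chen ∩ Bianca: 09:00-09:45, 13:15-13:45.
Teo ∩ Chen ∩ Bianca ∩ Clara: 09:00-09:30, 13:15-13:45.
Teo ∩ Chen ∩ Bianca ∩ Clara ∩ Gabriel: 09:00-09:30, 13:15-13:45.
The last common window of at least 30 minutes is 13:15-13:45; a 30-minute meeting can start as late as 13:15 and still end by 13:45.

13:15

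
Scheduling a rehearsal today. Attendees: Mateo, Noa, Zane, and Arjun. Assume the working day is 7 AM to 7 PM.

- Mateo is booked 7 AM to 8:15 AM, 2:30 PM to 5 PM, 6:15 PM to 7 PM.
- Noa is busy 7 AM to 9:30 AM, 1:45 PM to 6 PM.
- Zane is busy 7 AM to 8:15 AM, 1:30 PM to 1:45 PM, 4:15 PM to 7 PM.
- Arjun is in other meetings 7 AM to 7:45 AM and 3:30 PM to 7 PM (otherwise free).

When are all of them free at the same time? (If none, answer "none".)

09:30-13:30

Mateo free: 08:15-14:30, 17:00-18:15 (invert busy blocks within the working day).
Noa free: 09:30-13:45, 18:00-19:00 (invert busy blocks within the working day).
Zane free: 08:15-13:30, 13:45-16:15 (invert busy blocks within the working day).
Arjun free: 07:45-15:30 (invert busy blocks within the working day).
Mateo ∩ Noa: 09:30-13:45, 18:00-18:15.
Mateo ∩ Noa ∩ Zane: 09:30-13:30.
Mateo ∩ Noa ∩ Zane ∩ Arjun: 09:30-13:30.
So the common availability across everyone is 09:30-13:30.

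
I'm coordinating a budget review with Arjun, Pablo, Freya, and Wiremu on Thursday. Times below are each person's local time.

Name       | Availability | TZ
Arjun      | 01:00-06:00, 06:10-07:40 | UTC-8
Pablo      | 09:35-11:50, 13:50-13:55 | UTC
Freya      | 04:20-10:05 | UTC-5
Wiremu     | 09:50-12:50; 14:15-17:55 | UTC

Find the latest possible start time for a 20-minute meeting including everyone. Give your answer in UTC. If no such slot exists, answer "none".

Arjun in UTC: 09:00-14:00, 14:10-15:40 (add 8h to convert from UTC-8).
Pablo in UTC: 09:35-11:50, 13:50-13:55.
Freya in UTC: 09:20-15:05 (add 5h to convert from UTC-5).
Wiremu in UTC: 09:50-12:50, 14:15-17:55.
Arjun ∩ Pablo: 09:35-11:50, 13:50-13:55.
Arjun ∩ Pablo ∩ Freya: 09:35-11:50, 13:50-13:55.
Arjun ∩ Pablo ∩ Freya ∩ Wiremu: 09:50-11:50.
The last common window of at least 20 minutes is 09:50-11:50; a 20-minute meeting can start as late as 11:30 and still end by 11:50.

11:30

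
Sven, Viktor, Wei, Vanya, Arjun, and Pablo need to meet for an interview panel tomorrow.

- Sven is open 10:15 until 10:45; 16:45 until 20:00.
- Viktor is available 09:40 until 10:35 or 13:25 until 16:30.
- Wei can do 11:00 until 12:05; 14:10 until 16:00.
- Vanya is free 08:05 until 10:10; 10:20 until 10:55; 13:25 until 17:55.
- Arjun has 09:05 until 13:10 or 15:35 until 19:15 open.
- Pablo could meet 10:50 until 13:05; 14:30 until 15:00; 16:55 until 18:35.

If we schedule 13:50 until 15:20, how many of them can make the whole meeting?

2

Viktor and Vanya can make the full 13:50-15:20 slot — that's 2.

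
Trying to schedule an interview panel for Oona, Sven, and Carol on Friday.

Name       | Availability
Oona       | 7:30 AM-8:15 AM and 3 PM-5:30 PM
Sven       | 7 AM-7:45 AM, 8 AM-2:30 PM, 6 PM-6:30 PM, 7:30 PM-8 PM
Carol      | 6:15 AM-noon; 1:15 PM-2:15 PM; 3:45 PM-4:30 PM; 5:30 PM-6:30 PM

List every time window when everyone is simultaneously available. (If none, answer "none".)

07:30-07:45, 08:00-08:15

Oona ∩ Sven: 07:30-07:45, 08:00-08:15.
Oona ∩ Sven ∩ Carol: 07:30-07:45, 08:00-08:15.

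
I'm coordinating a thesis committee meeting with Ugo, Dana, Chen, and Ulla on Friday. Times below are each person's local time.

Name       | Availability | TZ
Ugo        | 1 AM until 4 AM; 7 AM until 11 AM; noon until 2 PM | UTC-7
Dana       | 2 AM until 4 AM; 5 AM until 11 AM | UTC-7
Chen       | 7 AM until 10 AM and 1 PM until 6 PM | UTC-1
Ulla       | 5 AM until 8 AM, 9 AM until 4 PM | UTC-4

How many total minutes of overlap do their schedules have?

Ugo in UTC: 08:00-11:00, 14:00-18:00, 19:00-21:00 (add 7h to convert from UTC-7).
Dana in UTC: 09:00-11:00, 12:00-18:00 (add 7h to convert from UTC-7).
Chen in UTC: 08:00-11:00, 14:00-19:00 (add 1h to convert from UTC-1).
Ulla in UTC: 09:00-12:00, 13:00-20:00 (add 4h to convert from UTC-4).
Ugo ∩ Dana: 09:00-11:00, 14:00-18:00.
Ugo ∩ Dana ∩ Chen: 09:00-11:00, 14:00-18:00.
Ugo ∩ Dana ∩ Chen ∩ Ulla: 09:00-11:00, 14:00-18:00.
Summing the common windows: 120 + 240 = 360 minutes.

360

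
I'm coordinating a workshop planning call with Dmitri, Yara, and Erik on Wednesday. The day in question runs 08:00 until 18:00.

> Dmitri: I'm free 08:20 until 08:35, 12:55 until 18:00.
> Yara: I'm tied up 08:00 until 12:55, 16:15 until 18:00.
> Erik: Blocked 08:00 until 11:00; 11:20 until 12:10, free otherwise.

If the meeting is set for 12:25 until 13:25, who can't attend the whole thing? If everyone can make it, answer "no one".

Dmitri free: 08:20-08:35, 12:55-18:00.
Yara free: 12:55-16:15 (invert busy blocks within the working day).
Erik free: 11:00-11:20, 12:10-18:00 (invert busy blocks within the working day).
Dmitri: not fully free for 12:25-13:25. Yara: not fully free for 12:25-13:25. Erik: free for 12:25-13:25.

Dmitri, Yara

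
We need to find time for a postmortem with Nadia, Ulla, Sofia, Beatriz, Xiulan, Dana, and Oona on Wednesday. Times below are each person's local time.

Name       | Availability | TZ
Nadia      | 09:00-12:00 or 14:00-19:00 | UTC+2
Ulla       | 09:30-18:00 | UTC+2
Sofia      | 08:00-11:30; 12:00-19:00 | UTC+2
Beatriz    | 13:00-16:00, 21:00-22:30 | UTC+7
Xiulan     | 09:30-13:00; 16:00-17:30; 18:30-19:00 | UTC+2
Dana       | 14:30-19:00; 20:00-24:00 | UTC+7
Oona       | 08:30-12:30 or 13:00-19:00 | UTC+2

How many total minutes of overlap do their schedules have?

180

Nadia in UTC: 07:00-10:00, 12:00-17:00 (subtract 2h to convert from UTC+2).
Ulla in UTC: 07:30-16:00 (subtract 2h to convert from UTC+2).
Sofia in UTC: 06:00-09:30, 10:00-17:00 (subtract 2h to convert from UTC+2).
Beatriz in UTC: 06:00-09:00, 14:00-15:30 (subtract 7h to convert from UTC+7).
Xiulan in UTC: 07:30-11:00, 14:00-15:30, 16:30-17:00 (subtract 2h to convert from UTC+2).
Dana in UTC: 07:30-12:00, 13:00-17:00 (subtract 7h to convert from UTC+7).
Oona in UTC: 06:30-10:30, 11:00-17:00 (subtract 2h to convert from UTC+2).
Nadia ∩ Ulla: 07:30-10:00, 12:00-16:00.
Nadia ∩ Ulla ∩ Sofia: 07:30-09:30, 12:00-16:00.
Nadia ∩ Ulla ∩ Sofia ∩ Beatriz: 07:30-09:00, 14:00-15:30.
Nadia ∩ Ulla ∩ Sofia ∩ Beatriz ∩ Xiulan: 07:30-09:00, 14:00-15:30.
Nadia ∩ Ulla ∩ Sofia ∩ Beatriz ∩ Xiulan ∩ Dana: 07:30-09:00, 14:00-15:30.
Nadia ∩ Ulla ∩ Sofia ∩ Beatriz ∩ Xiulan ∩ Dana ∩ Oona: 07:30-09:00, 14:00-15:30.
Those are the intersection windows.
Summing the common windows: 90 + 90 = 180 minutes.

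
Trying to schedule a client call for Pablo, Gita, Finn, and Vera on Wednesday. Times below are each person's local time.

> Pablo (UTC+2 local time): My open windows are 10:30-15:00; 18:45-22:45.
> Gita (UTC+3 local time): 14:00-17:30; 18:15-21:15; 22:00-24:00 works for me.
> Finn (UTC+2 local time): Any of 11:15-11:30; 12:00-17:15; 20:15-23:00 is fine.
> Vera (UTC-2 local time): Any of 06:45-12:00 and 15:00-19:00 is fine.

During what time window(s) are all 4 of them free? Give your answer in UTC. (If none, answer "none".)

11:00-13:00, 19:00-20:45

Pablo in UTC: 08:30-13:00, 16:45-20:45 (subtract 2h to convert from UTC+2).
Gita in UTC: 11:00-14:30, 15:15-18:15, 19:00-21:00 (subtract 3h to convert from UTC+3).
Finn in UTC: 09:15-09:30, 10:00-15:15, 18:15-21:00 (subtract 2h to convert from UTC+2).
Vera in UTC: 08:45-14:00, 17:00-21:00 (add 2h to convert from UTC-2).
Pablo ∩ Gita: 11:00-13:00, 16:45-18:15, 19:00-20:45.
Pablo ∩ Gita ∩ Finn: 11:00-13:00, 19:00-20:45.
Pablo ∩ Gita ∩ Finn ∩ Vera: 11:00-13:00, 19:00-20:45.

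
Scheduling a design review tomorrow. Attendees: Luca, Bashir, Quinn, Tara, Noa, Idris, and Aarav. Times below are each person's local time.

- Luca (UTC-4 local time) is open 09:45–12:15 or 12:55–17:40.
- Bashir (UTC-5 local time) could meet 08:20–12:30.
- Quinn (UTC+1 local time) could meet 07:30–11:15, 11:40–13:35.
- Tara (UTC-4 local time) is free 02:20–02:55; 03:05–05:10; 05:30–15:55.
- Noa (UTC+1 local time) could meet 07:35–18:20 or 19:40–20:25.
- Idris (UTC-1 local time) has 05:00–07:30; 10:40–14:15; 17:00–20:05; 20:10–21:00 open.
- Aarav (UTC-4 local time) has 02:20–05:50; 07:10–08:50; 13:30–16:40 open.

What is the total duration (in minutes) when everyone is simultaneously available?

Luca in UTC: 13:45-16:15, 16:55-21:40 (add 4h to convert from UTC-4).
Bashir in UTC: 13:20-17:30 (add 5h to convert from UTC-5).
Quinn in UTC: 06:30-10:15, 10:40-12:35 (subtract 1h to convert from UTC+1).
Tara in UTC: 06:20-06:55, 07:05-09:10, 09:30-19:55 (add 4h to convert from UTC-4).
Noa in UTC: 06:35-17:20, 18:40-19:25 (subtract 1h to convert from UTC+1).
Idris in UTC: 06:00-08:30, 11:40-15:15, 18:00-21:05, 21:10-22:00 (add 1h to convert from UTC-1).
Aarav in UTC: 06:20-09:50, 11:10-12:50, 17:30-20:40 (add 4h to convert from UTC-4).
Luca ∩ Bashir: 13:45-16:15, 16:55-17:30.
Luca ∩ Bashir ∩ Quinn: ∅.
Luca ∩ Bashir ∩ Quinn ∩ Tara: ∅.
Luca ∩ Bashir ∩ Quinn ∩ Tara ∩ Noa: ∅.
Luca ∩ Bashir ∩ Quinn ∩ Tara ∩ Noa ∩ Idris: ∅.
Luca ∩ Bashir ∩ Quinn ∩ Tara ∩ Noa ∩ Idris ∩ Aarav: ∅.
There is no time when everyone is free.
There is no common window, so the total is 0 minutes.

0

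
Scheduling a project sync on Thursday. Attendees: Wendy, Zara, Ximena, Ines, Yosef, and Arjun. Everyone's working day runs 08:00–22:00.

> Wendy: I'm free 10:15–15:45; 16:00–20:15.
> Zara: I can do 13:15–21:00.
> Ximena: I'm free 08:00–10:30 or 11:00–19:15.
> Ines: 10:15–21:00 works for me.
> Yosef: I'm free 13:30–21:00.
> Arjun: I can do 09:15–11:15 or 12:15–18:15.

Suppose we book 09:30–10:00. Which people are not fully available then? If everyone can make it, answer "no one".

Ines, Wendy, Yosef, Zara

Wendy: not fully free for 09:30-10:00. Zara: not fully free for 09:30-10:00. Ximena: free for 09:30-10:00. Ines: not fully free for 09:30-10:00. Yosef: not fully free for 09:30-10:00. Arjun: free for 09:30-10:00.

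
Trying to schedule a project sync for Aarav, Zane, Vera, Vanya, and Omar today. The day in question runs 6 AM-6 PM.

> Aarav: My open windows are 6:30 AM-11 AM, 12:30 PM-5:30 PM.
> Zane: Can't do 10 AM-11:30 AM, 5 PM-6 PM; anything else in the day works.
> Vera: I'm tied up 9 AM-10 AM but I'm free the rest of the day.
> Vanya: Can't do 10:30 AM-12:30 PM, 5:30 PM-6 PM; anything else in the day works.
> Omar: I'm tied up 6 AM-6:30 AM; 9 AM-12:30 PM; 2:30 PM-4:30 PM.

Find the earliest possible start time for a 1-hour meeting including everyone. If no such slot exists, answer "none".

Aarav free: 06:30-11:00, 12:30-17:30.
Zane free: 06:00-10:00, 11:30-17:00 (invert busy blocks within the working day).
Vera free: 06:00-09:00, 10:00-18:00 (invert busy blocks within the working day).
Vanya free: 06:00-10:30, 12:30-17:30 (invert busy blocks within the working day).
Omar free: 06:30-09:00, 12:30-14:30, 16:30-18:00 (invert busy blocks within the working day).
Aarav ∩ Zane: 06:30-10:00, 12:30-17:00.
Aarav ∩ Zane ∩ Vera: 06:30-09:00, 12:30-17:00.
Aarav ∩ Zane ∩ Vera ∩ Vanya: 06:30-09:00, 12:30-17:00.
Aarav ∩ Zane ∩ Vera ∩ Vanya ∩ Omar: 06:30-09:00, 12:30-14:30, 16:30-17:00.
The first common window of at least 60 minutes is 06:30-09:00, so the earliest start is 06:30.

06:30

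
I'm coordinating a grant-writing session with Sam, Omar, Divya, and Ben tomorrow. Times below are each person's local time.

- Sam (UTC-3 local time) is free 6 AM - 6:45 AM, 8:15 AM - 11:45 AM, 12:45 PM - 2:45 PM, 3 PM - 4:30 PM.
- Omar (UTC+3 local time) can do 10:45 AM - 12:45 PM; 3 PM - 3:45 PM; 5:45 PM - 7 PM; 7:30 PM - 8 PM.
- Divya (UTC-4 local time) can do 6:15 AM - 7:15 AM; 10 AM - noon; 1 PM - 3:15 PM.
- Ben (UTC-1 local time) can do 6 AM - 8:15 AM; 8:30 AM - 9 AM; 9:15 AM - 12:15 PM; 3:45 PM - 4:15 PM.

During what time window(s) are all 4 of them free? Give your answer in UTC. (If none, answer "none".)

none

Sam in UTC: 09:00-09:45, 11:15-14:45, 15:45-17:45, 18:00-19:30 (add 3h to convert from UTC-3).
Omar in UTC: 07:45-09:45, 12:00-12:45, 14:45-16:00, 16:30-17:00 (subtract 3h to convert from UTC+3).
Divya in UTC: 10:15-11:15, 14:00-16:00, 17:00-19:15 (add 4h to convert from UTC-4).
Ben in UTC: 07:00-09:15, 09:30-10:00, 10:15-13:15, 16:45-17:15 (add 1h to convert from UTC-1).
Sam ∩ Omar: 09:00-09:45, 12:00-12:45, 15:45-16:00, 16:30-17:00.
Sam ∩ Omar ∩ Divya: 15:45-16:00.
Sam ∩ Omar ∩ Divya ∩ Ben: ∅.
There is no time when everyone is free.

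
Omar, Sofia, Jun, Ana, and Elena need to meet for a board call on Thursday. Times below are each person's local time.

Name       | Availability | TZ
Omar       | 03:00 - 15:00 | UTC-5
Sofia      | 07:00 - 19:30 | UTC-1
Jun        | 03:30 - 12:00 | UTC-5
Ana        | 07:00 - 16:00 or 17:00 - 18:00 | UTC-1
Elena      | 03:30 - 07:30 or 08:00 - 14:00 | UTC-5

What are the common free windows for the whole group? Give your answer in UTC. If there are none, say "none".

Omar in UTC: 08:00-20:00 (add 5h to convert from UTC-5).
Sofia in UTC: 08:00-20:30 (add 1h to convert from UTC-1).
Jun in UTC: 08:30-17:00 (add 5h to convert from UTC-5).
Ana in UTC: 08:00-17:00, 18:00-19:00 (add 1h to convert from UTC-1).
Elena in UTC: 08:30-12:30, 13:00-19:00 (add 5h to convert from UTC-5).
Omar ∩ Sofia: 08:00-20:00.
Omar ∩ Sofia ∩ Jun: 08:30-17:00.
Omar ∩ Sofia ∩ Jun ∩ Ana: 08:30-17:00.
Omar ∩ Sofia ∩ Jun ∩ Ana ∩ Elena: 08:30-12:30, 13:00-17:00.

08:30-12:30, 13:00-17:00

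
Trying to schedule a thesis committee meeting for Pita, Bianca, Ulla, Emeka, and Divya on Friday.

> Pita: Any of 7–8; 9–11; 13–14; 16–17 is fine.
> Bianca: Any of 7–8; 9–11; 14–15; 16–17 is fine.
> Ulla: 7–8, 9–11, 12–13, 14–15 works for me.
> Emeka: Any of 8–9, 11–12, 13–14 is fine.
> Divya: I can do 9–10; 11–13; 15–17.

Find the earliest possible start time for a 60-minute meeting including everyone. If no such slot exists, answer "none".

none

Pita ∩ Bianca: 07:00-08:00, 09:00-11:00, 16:00-17:00.
Pita ∩ Bianca ∩ Ulla: 07:00-08:00, 09:00-11:00.
Pita ∩ Bianca ∩ Ulla ∩ Emeka: ∅.
Pita ∩ Bianca ∩ Ulla ∩ Emeka ∩ Divya: ∅.
There is no time when everyone is free.
No common window is at least 60 minutes long.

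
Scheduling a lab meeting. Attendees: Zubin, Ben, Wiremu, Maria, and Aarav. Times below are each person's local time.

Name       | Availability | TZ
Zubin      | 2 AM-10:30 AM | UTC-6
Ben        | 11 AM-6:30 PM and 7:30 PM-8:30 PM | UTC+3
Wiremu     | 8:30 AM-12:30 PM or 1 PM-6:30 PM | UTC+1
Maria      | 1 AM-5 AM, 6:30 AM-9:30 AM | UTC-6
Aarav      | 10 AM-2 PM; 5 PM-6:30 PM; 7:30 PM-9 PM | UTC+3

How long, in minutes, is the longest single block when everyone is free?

180

Zubin in UTC: 08:00-16:30 (add 6h to convert from UTC-6).
Ben in UTC: 08:00-15:30, 16:30-17:30 (subtract 3h to convert from UTC+3).
Wiremu in UTC: 07:30-11:30, 12:00-17:30 (subtract 1h to convert from UTC+1).
Maria in UTC: 07:00-11:00, 12:30-15:30 (add 6h to convert from UTC-6).
Aarav in UTC: 07:00-11:00, 14:00-15:30, 16:30-18:00 (subtract 3h to convert from UTC+3).
Zubin ∩ Ben: 08:00-15:30.
Zubin ∩ Ben ∩ Wiremu: 08:00-11:30, 12:00-15:30.
Zubin ∩ Ben ∩ Wiremu ∩ Maria: 08:00-11:00, 12:30-15:30.
Zubin ∩ Ben ∩ Wiremu ∩ Maria ∩ Aarav: 08:00-11:00, 14:00-15:30.
The longest is 08:00-11:00 at 180 minutes.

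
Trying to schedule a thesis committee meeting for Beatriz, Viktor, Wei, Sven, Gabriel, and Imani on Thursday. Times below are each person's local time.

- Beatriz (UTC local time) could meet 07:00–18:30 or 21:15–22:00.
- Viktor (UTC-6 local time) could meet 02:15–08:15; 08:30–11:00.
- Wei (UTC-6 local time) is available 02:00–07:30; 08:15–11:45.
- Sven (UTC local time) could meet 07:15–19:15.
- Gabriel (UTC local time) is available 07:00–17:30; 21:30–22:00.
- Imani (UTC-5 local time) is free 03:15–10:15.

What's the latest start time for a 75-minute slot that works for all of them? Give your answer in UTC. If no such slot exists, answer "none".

12:15

Beatriz in UTC: 07:00-18:30, 21:15-22:00.
Viktor in UTC: 08:15-14:15, 14:30-17:00 (add 6h to convert from UTC-6).
Wei in UTC: 08:00-13:30, 14:15-17:45 (add 6h to convert from UTC-6).
Sven in UTC: 07:15-19:15.
Gabriel in UTC: 07:00-17:30, 21:30-22:00.
Imani in UTC: 08:15-15:15 (add 5h to convert from UTC-5).
Beatriz ∩ Viktor: 08:15-14:15, 14:30-17:00.
Beatriz ∩ Viktor ∩ Wei: 08:15-13:30, 14:30-17:00.
Beatriz ∩ Viktor ∩ Wei ∩ Sven: 08:15-13:30, 14:30-17:00.
Beatriz ∩ Viktor ∩ Wei ∩ Sven ∩ Gabriel: 08:15-13:30, 14:30-17:00.
Beatriz ∩ Viktor ∩ Wei ∩ Sven ∩ Gabriel ∩ Imani: 08:15-13:30, 14:30-15:15.
The last common window of at least 75 minutes is 08:15-13:30; a 75-minute meeting can start as late as 12:15 and still end by 13:30.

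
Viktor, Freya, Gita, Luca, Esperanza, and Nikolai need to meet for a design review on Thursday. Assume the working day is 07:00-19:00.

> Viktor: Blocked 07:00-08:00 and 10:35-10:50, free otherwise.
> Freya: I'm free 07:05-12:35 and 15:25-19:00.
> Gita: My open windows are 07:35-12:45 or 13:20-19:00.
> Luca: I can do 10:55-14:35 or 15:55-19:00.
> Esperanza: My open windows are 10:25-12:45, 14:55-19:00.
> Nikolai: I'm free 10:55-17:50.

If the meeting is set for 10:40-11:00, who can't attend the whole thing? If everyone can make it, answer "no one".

Viktor free: 08:00-10:35, 10:50-19:00 (invert busy blocks within the working day).
Freya free: 07:05-12:35, 15:25-19:00.
Gita free: 07:35-12:45, 13:20-19:00.
Luca free: 10:55-14:35, 15:55-19:00.
Esperanza free: 10:25-12:45, 14:55-19:00.
Nikolai free: 10:55-17:50.
Viktor: not fully free for 10:40-11:00. Freya: free for 10:40-11:00. Gita: free for 10:40-11:00. Luca: not fully free for 10:40-11:00. Esperanza: free for 10:40-11:00. Nikolai: not fully free for 10:40-11:00.

Luca, Nikolai, Viktor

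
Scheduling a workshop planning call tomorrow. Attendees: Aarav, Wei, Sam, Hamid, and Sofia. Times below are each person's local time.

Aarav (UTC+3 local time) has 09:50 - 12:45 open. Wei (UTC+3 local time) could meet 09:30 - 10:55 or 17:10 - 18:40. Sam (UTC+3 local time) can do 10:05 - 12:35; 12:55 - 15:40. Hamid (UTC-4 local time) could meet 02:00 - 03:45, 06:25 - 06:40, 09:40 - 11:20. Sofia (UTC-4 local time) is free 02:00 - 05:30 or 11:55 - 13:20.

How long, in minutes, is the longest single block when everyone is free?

40

Aarav in UTC: 06:50-09:45 (subtract 3h to convert from UTC+3).
Wei in UTC: 06:30-07:55, 14:10-15:40 (subtract 3h to convert from UTC+3).
Sam in UTC: 07:05-09:35, 09:55-12:40 (subtract 3h to convert from UTC+3).
Hamid in UTC: 06:00-07:45, 10:25-10:40, 13:40-15:20 (add 4h to convert from UTC-4).
Sofia in UTC: 06:00-09:30, 15:55-17:20 (add 4h to convert from UTC-4).
Aarav ∩ Wei: 06:50-07:55.
Aarav ∩ Wei ∩ Sam: 07:05-07:55.
Aarav ∩ Wei ∩ Sam ∩ Hamid: 07:05-07:45.
Aarav ∩ Wei ∩ Sam ∩ Hamid ∩ Sofia: 07:05-07:45.
So the common availability across everyone is 07:05-07:45.
The longest is 07:05-07:45 at 40 minutes.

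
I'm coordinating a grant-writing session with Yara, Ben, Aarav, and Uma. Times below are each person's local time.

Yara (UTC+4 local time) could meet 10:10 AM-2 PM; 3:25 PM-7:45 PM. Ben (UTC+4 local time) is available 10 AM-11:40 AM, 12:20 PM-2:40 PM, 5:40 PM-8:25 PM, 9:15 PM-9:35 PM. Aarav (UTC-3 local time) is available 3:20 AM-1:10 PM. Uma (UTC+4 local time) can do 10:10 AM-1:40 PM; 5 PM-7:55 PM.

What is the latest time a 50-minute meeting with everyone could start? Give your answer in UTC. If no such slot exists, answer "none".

Yara in UTC: 06:10-10:00, 11:25-15:45 (subtract 4h to convert from UTC+4).
Ben in UTC: 06:00-07:40, 08:20-10:40, 13:40-16:25, 17:15-17:35 (subtract 4h to convert from UTC+4).
Aarav in UTC: 06:20-16:10 (add 3h to convert from UTC-3).
Uma in UTC: 06:10-09:40, 13:00-15:55 (subtract 4h to convert from UTC+4).
Yara ∩ Ben: 06:10-07:40, 08:20-10:00, 13:40-15:45.
Yara ∩ Ben ∩ Aarav: 06:20-07:40, 08:20-10:00, 13:40-15:45.
Yara ∩ Ben ∩ Aarav ∩ Uma: 06:20-07:40, 08:20-09:40, 13:40-15:45.
The last common window of at least 50 minutes is 13:40-15:45; a 50-minute meeting can start as late as 14:55 and still end by 15:45.

14:55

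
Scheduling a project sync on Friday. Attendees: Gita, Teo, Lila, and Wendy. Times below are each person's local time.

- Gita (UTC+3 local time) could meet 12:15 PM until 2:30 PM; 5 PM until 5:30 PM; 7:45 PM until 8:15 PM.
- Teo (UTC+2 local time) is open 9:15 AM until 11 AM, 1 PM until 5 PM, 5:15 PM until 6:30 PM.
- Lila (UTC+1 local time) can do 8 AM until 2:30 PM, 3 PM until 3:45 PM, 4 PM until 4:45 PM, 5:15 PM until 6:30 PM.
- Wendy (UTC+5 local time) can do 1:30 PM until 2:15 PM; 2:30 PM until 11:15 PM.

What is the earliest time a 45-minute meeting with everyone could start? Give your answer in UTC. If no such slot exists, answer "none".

Gita in UTC: 09:15-11:30, 14:00-14:30, 16:45-17:15 (subtract 3h to convert from UTC+3).
Teo in UTC: 07:15-09:00, 11:00-15:00, 15:15-16:30 (subtract 2h to convert from UTC+2).
Lila in UTC: 07:00-13:30, 14:00-14:45, 15:00-15:45, 16:15-17:30 (subtract 1h to convert from UTC+1).
Wendy in UTC: 08:30-09:15, 09:30-18:15 (subtract 5h to convert from UTC+5).
Gita ∩ Teo: 11:00-11:30, 14:00-14:30.
Gita ∩ Teo ∩ Lila: 11:00-11:30, 14:00-14:30.
Gita ∩ Teo ∩ Lila ∩ Wendy: 11:00-11:30, 14:00-14:30.
No common window is at least 45 minutes long.

none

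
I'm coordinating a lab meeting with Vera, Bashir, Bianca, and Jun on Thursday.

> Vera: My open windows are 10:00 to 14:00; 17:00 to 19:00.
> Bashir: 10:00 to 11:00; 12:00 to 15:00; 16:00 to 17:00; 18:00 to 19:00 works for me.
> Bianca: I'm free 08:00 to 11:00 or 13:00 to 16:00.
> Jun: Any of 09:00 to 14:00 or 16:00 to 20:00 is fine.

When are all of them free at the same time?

10:00-11:00, 13:00-14:00

Vera ∩ Bashir: 10:00-11:00, 12:00-14:00, 18:00-19:00.
Vera ∩ Bashir ∩ Bianca: 10:00-11:00, 13:00-14:00.
Vera ∩ Bashir ∩ Bianca ∩ Jun: 10:00-11:00, 13:00-14:00.
Those are the intersection windows.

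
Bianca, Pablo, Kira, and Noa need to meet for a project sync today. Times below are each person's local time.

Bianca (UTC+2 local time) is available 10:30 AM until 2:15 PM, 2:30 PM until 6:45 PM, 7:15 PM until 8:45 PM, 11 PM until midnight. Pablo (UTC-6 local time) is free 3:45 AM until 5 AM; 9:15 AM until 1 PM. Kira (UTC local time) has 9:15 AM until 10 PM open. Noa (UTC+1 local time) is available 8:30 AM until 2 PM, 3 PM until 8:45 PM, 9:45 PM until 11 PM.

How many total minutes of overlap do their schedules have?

Bianca in UTC: 08:30-12:15, 12:30-16:45, 17:15-18:45, 21:00-22:00 (subtract 2h to convert from UTC+2).
Pablo in UTC: 09:45-11:00, 15:15-19:00 (add 6h to convert from UTC-6).
Kira in UTC: 09:15-22:00.
Noa in UTC: 07:30-13:00, 14:00-19:45, 20:45-22:00 (subtract 1h to convert from UTC+1).
Bianca ∩ Pablo: 09:45-11:00, 15:15-16:45, 17:15-18:45.
Bianca ∩ Pablo ∩ Kira: 09:45-11:00, 15:15-16:45, 17:15-18:45.
Bianca ∩ Pablo ∩ Kira ∩ Noa: 09:45-11:00, 15:15-16:45, 17:15-18:45.
So the common availability across everyone is 09:45-11:00, 15:15-16:45, 17:15-18:45.
Summing the common windows: 75 + 90 + 90 = 255 minutes.

255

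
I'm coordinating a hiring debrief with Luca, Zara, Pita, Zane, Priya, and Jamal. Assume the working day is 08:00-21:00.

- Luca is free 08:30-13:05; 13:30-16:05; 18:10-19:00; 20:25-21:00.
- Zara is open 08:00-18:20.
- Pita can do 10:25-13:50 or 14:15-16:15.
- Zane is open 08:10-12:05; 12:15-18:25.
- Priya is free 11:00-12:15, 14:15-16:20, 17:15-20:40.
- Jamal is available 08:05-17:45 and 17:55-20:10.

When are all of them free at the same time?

11:00-12:05, 14:15-16:05

Luca ∩ Zara: 08:30-13:05, 13:30-16:05, 18:10-18:20.
Luca ∩ Zara ∩ Pita: 10:25-13:05, 13:30-13:50, 14:15-16:05.
Luca ∩ Zara ∩ Pita ∩ Zane: 10:25-12:05, 12:15-13:05, 13:30-13:50, 14:15-16:05.
Luca ∩ Zara ∩ Pita ∩ Zane ∩ Priya: 11:00-12:05, 14:15-16:05.
Luca ∩ Zara ∩ Pita ∩ Zane ∩ Priya ∩ Jamal: 11:00-12:05, 14:15-16:05.
So the common availability across everyone is 11:00-12:05, 14:15-16:05.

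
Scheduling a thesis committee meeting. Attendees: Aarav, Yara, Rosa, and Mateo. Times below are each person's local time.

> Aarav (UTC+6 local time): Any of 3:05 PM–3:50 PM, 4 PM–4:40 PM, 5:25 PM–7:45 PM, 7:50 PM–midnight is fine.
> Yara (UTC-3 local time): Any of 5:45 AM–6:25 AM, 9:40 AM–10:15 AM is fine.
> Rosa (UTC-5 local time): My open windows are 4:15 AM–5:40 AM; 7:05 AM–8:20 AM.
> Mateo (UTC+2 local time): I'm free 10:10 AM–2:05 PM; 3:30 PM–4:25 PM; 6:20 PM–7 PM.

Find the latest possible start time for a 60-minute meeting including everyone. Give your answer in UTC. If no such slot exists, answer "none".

none

Aarav in UTC: 09:05-09:50, 10:00-10:40, 11:25-13:45, 13:50-18:00 (subtract 6h to convert from UTC+6).
Yara in UTC: 08:45-09:25, 12:40-13:15 (add 3h to convert from UTC-3).
Rosa in UTC: 09:15-10:40, 12:05-13:20 (add 5h to convert from UTC-5).
Mateo in UTC: 08:10-12:05, 13:30-14:25, 16:20-17:00 (subtract 2h to convert from UTC+2).
Aarav ∩ Yara: 09:05-09:25, 12:40-13:15.
Aarav ∩ Yara ∩ Rosa: 09:15-09:25, 12:40-13:15.
Aarav ∩ Yara ∩ Rosa ∩ Mateo: 09:15-09:25.
No common window is at least 60 minutes long.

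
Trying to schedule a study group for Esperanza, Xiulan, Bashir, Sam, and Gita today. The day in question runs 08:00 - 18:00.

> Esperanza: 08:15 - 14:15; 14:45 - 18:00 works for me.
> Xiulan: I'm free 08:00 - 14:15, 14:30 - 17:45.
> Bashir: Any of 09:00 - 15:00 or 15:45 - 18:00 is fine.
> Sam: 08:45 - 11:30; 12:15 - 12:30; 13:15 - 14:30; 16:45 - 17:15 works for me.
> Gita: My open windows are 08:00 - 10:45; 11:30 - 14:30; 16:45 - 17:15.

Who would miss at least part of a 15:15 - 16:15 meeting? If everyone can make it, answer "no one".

Esperanza: free for 15:15-16:15. Xiulan: free for 15:15-16:15. Bashir: not fully free for 15:15-16:15. Sam: not fully free for 15:15-16:15. Gita: not fully free for 15:15-16:15.

Bashir, Gita, Sam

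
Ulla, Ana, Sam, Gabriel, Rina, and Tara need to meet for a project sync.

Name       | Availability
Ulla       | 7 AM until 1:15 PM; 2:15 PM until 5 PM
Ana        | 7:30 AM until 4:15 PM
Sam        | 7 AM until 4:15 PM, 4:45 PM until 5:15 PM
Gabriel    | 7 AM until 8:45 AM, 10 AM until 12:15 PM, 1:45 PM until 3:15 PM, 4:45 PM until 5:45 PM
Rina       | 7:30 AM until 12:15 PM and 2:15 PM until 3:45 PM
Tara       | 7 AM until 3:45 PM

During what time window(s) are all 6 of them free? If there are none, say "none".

Ulla ∩ Ana: 07:30-13:15, 14:15-16:15.
Ulla ∩ Ana ∩ Sam: 07:30-13:15, 14:15-16:15.
Ulla ∩ Ana ∩ Sam ∩ Gabriel: 07:30-08:45, 10:00-12:15, 14:15-15:15.
Ulla ∩ Ana ∩ Sam ∩ Gabriel ∩ Rina: 07:30-08:45, 10:00-12:15, 14:15-15:15.
Ulla ∩ Ana ∩ Sam ∩ Gabriel ∩ Rina ∩ Tara: 07:30-08:45, 10:00-12:15, 14:15-15:15.
So the common availability across everyone is 07:30-08:45, 10:00-12:15, 14:15-15:15.

07:30-08:45, 10:00-12:15, 14:15-15:15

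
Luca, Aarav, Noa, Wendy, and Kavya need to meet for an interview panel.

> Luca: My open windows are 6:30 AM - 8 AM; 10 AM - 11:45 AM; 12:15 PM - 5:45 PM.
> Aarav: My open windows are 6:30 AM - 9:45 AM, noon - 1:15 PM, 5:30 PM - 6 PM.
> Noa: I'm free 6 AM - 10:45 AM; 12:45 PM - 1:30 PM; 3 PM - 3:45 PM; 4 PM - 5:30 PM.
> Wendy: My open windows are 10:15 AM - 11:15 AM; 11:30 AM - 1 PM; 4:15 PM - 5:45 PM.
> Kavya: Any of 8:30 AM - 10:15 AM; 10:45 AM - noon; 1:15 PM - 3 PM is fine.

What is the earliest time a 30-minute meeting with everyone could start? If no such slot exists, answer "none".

Luca ∩ Aarav: 06:30-08:00, 12:15-13:15, 17:30-17:45.
Luca ∩ Aarav ∩ Noa: 06:30-08:00, 12:45-13:15.
Luca ∩ Aarav ∩ Noa ∩ Wendy: 12:45-13:00.
Luca ∩ Aarav ∩ Noa ∩ Wendy ∩ Kavya: ∅.
There is no time when everyone is free.
No common window is at least 30 minutes long.

none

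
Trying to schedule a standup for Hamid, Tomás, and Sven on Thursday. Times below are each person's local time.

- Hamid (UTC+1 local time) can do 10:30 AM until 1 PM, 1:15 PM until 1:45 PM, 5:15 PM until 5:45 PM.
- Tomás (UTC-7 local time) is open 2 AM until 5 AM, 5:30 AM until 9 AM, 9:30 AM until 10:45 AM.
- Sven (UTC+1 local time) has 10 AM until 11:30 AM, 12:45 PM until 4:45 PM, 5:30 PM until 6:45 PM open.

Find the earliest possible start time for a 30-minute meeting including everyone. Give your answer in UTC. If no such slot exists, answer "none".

Hamid in UTC: 09:30-12:00, 12:15-12:45, 16:15-16:45 (subtract 1h to convert from UTC+1).
Tomás in UTC: 09:00-12:00, 12:30-16:00, 16:30-17:45 (add 7h to convert from UTC-7).
Sven in UTC: 09:00-10:30, 11:45-15:45, 16:30-17:45 (subtract 1h to convert from UTC+1).
Hamid ∩ Tomás: 09:30-12:00, 12:30-12:45, 16:30-16:45.
Hamid ∩ Tomás ∩ Sven: 09:30-10:30, 11:45-12:00, 12:30-12:45, 16:30-16:45.
The first common window of at least 30 minutes is 09:30-10:30, so the earliest start is 09:30.

09:30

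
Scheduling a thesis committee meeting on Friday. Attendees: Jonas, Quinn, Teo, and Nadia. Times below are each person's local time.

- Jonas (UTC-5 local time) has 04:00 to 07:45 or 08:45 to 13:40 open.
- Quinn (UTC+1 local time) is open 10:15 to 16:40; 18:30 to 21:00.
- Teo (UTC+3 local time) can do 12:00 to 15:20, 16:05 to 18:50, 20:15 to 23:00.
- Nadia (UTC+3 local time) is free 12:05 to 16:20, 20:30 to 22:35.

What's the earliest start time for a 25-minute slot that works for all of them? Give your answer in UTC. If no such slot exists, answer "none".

Jonas in UTC: 09:00-12:45, 13:45-18:40 (add 5h to convert from UTC-5).
Quinn in UTC: 09:15-15:40, 17:30-20:00 (subtract 1h to convert from UTC+1).
Teo in UTC: 09:00-12:20, 13:05-15:50, 17:15-20:00 (subtract 3h to convert from UTC+3).
Nadia in UTC: 09:05-13:20, 17:30-19:35 (subtract 3h to convert from UTC+3).
Jonas ∩ Quinn: 09:15-12:45, 13:45-15:40, 17:30-18:40.
Jonas ∩ Quinn ∩ Teo: 09:15-12:20, 13:45-15:40, 17:30-18:40.
Jonas ∩ Quinn ∩ Teo ∩ Nadia: 09:15-12:20, 17:30-18:40.
The first common window of at least 25 minutes is 09:15-12:20, so the earliest start is 09:15.

09:15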